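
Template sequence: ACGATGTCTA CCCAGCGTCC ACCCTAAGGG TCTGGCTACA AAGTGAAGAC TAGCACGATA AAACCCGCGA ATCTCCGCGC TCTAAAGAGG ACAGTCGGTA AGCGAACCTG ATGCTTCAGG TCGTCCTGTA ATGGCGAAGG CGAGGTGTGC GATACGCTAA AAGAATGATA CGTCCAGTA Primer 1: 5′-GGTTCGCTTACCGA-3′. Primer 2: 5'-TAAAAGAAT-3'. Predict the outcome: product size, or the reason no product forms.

No product — the primers' 3' ends point away from each other.

Primer 1 (GGTTCGCTTACCGA) has reverse complement TCGGTAAGCGAACC, which matches the top strand at positions 95–108; primer 1 anneals to the top strand there with its 3' end pointing upstream toward position 95.
Primer 2 (TAAAAGAAT) matches the top strand directly at positions 158–166; it anneals to the bottom strand with its 3' end pointing downstream toward position 166.
The 3' ends diverge (primer 1 extends toward position 1, primer 2 toward position 179), so the primers never converge on a shared product.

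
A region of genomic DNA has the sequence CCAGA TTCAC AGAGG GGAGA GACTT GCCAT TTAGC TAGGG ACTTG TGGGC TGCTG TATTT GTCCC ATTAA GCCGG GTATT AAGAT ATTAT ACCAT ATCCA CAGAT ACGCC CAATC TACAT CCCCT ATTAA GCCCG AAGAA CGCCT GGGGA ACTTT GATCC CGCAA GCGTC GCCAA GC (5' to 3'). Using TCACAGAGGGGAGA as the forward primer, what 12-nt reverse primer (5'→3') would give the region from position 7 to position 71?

The product's 3' end on the top strand is position 71.
The reverse primer anneals to the top strand over positions 60–71, i.e. to TGTCCCATTAAG.
Its sequence written 5'→3' is the reverse complement: CTTAATGGGACA.

5'-CTTAATGGGACA-3'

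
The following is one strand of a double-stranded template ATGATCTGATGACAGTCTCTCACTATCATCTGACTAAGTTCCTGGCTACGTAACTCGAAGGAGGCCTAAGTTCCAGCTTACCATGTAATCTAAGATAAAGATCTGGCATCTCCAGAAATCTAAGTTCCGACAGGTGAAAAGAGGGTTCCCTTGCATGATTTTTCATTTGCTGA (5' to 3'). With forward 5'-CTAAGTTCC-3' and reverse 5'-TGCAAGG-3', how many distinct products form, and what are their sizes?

Three products: 122 bp, 90 bp, 36 bp

The forward primer CTAAGTTCC matches the top strand at positions 34–42, 66–74, 120–128.
The reverse primer's reverse complement is CCTTGCA, matching at positions 149–155.
Each forward site pairs with the reverse site to give a product ending at position 155: sizes 122, 90, 36 bp.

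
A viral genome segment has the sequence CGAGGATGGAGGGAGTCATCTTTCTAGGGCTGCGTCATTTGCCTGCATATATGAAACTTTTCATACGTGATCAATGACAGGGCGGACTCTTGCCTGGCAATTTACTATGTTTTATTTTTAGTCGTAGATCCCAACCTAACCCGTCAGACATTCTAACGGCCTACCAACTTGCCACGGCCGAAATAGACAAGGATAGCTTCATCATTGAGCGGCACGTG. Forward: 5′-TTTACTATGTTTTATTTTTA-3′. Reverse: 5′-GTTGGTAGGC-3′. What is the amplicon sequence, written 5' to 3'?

5'-TTTACTATGTTTTATTTTTAGTCGTAGATCCCAACCTAACCCGTCAGACATTCTAACGGCCTACCAAC-3'

Scanning the template, TTTACTATGTTTTATTTTTA occurs at positions 101–120; this primer anneals to the bottom strand there with its 3' end pointing downstream.
Reverse complement of the reverse primer: GCCTACCAAC. This occurs on the top strand at positions 159–168.
The product is the template from position 101 through 168 (68 bp).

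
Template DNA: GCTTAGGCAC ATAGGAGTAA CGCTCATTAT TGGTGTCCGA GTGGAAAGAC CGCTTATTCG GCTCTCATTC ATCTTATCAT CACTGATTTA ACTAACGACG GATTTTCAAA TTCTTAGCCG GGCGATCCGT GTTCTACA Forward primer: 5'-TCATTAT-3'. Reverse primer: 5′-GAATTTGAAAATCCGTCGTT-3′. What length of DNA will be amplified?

90 bp

Scanning the template, TCATTAT occurs at positions 24–30; this primer anneals to the bottom strand there with its 3' end pointing downstream.
Taking the reverse complement of GAATTTGAAAATCCGTCGTT gives AACGACGGATTTTCAAATTC, found at positions 94–113 on the template; the primer anneals here to the top strand with its 3' end pointing upstream.
Product length = (reverse-primer end) − (forward-primer start) + 1 = 113 − 24 + 1 = 90 bp.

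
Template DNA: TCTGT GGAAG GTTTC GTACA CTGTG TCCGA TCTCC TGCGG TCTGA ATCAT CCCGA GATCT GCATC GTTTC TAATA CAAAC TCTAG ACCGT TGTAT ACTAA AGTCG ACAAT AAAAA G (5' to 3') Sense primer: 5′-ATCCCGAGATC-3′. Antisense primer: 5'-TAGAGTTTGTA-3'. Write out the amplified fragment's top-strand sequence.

5'-ATCCCGAGATCTGCATCGTTTCTAATACAAACTCTA-3'

Scanning the template, ATCCCGAGATC occurs at positions 49–59; this primer anneals to the bottom strand there with its 3' end pointing downstream.
Reverse complement of the reverse primer: TACAAACTCTA. This occurs on the top strand at positions 74–84.
The product is the template from position 49 through 84 (36 bp).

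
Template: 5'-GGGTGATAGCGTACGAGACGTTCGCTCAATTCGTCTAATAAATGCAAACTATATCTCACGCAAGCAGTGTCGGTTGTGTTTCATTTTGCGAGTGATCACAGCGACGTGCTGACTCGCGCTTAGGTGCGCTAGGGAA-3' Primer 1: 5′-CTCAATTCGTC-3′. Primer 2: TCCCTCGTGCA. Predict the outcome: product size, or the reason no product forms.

Primer 2 (TCCCTCGTGCA) does not match the top strand, and its reverse complement TGCACGAGGGA does not match either.
With no annealing site for primer 2, no amplification occurs.

No product — primer 2 has no binding site in the template.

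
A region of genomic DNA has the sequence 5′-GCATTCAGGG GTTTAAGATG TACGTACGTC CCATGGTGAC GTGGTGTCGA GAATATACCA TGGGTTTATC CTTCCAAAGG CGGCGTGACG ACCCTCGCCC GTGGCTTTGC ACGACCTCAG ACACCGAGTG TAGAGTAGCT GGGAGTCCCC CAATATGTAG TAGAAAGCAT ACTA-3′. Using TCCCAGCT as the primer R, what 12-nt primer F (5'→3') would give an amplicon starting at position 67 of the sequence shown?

The reverse primer's reverse complement AGCTGGGA matches the template at positions 137–144; the product starts at position 67.
The forward primer is identical to the top strand over positions 67–78: TATCCTTCCAAA.

5'-TATCCTTCCAAA-3'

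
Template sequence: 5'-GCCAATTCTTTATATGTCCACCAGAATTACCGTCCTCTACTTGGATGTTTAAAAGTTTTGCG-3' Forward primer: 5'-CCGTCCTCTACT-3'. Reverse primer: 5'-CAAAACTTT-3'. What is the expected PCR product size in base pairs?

31 bp

Forward primer CCGTCCTCTACT is found on the top strand at positions 30–41.
The reverse primer's reverse complement is AAAGTTTTG, which matches the template at positions 52–60.
Product length = (reverse-primer end) − (forward-primer start) + 1 = 60 − 30 + 1 = 31 bp.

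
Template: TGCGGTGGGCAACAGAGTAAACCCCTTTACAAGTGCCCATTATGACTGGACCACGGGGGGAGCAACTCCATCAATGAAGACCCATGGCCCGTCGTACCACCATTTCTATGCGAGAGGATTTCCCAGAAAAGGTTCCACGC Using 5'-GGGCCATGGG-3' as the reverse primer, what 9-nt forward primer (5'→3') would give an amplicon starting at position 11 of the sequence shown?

The reverse primer's reverse complement CCCATGGCCC matches the template at positions 81–90; the product starts at position 11.
The forward primer is identical to the top strand over positions 11–19: AACAGAGTA.

5'-AACAGAGTA-3'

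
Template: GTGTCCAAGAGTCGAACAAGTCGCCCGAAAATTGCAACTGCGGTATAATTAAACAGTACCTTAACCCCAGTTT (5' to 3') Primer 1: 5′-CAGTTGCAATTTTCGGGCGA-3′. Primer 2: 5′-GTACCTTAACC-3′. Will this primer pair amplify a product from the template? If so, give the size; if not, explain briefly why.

Primer 1 (CAGTTGCAATTTTCGGGCGA) has reverse complement TCGCCCGAAAATTGCAACTG, which matches the top strand at positions 21–40; primer 1 anneals to the top strand there with its 3' end pointing upstream toward position 21.
Primer 2 (GTACCTTAACC) matches the top strand directly at positions 56–66; it anneals to the bottom strand with its 3' end pointing downstream toward position 66.
The 3' ends diverge (primer 1 extends toward position 1, primer 2 toward position 73), so the primers never converge on a shared product.

No product — the primers' 3' ends point away from each other.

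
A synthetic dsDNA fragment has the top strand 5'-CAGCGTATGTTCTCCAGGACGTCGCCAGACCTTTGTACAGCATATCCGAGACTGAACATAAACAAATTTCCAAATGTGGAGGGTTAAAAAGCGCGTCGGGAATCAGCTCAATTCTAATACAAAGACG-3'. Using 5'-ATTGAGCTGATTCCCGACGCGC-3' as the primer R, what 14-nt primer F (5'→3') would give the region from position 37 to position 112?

The reverse primer's reverse complement GCGCGTCGGGAATCAGCTCAAT matches the template at positions 91–112; the product starts at position 37.
The forward primer is identical to the top strand over positions 37–50: ACAGCATATCCGAG.

5'-ACAGCATATCCGAG-3'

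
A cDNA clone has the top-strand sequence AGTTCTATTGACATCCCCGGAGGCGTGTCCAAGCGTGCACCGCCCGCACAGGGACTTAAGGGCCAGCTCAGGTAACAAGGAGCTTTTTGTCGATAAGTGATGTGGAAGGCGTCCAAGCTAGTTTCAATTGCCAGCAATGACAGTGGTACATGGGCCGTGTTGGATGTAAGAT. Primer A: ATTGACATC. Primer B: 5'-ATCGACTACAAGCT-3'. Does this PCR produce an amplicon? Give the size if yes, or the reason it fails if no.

No product — primer B has no binding site in the template.

Primer B (ATCGACTACAAGCT) does not match the top strand, and its reverse complement AGCTTGTAGTCGAT does not match either.
With no annealing site for primer B, no amplification occurs.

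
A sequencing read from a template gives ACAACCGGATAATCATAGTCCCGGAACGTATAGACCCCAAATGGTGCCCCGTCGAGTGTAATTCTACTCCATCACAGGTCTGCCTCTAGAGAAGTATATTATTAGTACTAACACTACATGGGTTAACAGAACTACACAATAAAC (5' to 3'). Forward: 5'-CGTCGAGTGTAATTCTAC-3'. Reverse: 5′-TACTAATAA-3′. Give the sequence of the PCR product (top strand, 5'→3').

The forward primer matches the template at positions 50–67.
Taking the reverse complement of TACTAATAA gives TTATTAGTA, found at positions 99–107 on the template; the primer anneals here to the top strand with its 3' end pointing upstream.
The product is the template from position 50 through 107 (58 bp).

5'-CGTCGAGTGTAATTCTACTCCATCACAGGTCTGCCTCTAGAGAAGTATATTATTAGTA-3'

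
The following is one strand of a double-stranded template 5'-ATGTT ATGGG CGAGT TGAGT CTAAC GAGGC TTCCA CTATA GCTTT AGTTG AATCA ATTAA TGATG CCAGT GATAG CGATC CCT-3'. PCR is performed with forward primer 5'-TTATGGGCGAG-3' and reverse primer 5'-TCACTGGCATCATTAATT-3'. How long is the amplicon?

69 bp

The forward primer matches the template at positions 4–14.
Taking the reverse complement of TCACTGGCATCATTAATT gives AATTAATGATGCCAGTGA, found at positions 55–72 on the template; the primer anneals here to the top strand with its 3' end pointing upstream.
Amplicon spans positions 4–72: 69 bp.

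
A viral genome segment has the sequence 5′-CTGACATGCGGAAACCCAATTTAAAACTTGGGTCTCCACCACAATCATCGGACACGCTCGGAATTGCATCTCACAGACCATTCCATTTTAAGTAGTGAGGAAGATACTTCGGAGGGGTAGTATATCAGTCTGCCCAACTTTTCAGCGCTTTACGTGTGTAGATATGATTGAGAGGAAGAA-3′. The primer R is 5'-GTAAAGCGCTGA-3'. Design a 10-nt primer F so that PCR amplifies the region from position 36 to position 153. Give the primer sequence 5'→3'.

The reverse primer's reverse complement TCAGCGCTTTAC matches the template at positions 142–153; the product starts at position 36.
The forward primer is identical to the top strand over positions 36–45: CCACCACAAT.

5'-CCACCACAAT-3'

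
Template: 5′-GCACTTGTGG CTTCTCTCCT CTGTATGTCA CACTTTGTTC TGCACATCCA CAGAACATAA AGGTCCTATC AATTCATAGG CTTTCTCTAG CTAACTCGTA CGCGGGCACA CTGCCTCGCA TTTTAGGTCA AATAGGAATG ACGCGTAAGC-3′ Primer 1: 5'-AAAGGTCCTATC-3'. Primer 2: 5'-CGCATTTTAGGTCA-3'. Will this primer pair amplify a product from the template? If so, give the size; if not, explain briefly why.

Primer 1 (AAAGGTCCTATC) matches the top strand at positions 59–70 (3' end points downstream).
Primer 2 (CGCATTTTAGGTCA) also matches the top strand directly, at positions 117–130 — its reverse complement TGACCTAAAATGCG is not present.
Both primers anneal to the bottom strand with 3' ends pointing the same way, so neither can prime synthesis back toward the other.

No product — both primers anneal to the same strand and extend in the same direction.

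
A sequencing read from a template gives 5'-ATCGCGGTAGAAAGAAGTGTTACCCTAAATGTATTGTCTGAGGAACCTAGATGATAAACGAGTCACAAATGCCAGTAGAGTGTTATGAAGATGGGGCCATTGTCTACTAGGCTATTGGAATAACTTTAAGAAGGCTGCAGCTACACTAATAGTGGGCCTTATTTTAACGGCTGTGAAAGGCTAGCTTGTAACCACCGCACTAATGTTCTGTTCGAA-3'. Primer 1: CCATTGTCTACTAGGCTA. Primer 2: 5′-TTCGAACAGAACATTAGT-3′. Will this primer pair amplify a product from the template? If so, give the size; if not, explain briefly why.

Yes — a 120 bp product.

Primer 1 (CCATTGTCTACTAGGCTA) matches the top strand at positions 97–114; it acts as a forward primer.
Primer 2's reverse complement is ACTAATGTTCTGTTCGAA, matching the top strand at positions 199–216; it acts as a reverse primer.
The 3' ends face each other across positions 97–216, giving a 120 bp product.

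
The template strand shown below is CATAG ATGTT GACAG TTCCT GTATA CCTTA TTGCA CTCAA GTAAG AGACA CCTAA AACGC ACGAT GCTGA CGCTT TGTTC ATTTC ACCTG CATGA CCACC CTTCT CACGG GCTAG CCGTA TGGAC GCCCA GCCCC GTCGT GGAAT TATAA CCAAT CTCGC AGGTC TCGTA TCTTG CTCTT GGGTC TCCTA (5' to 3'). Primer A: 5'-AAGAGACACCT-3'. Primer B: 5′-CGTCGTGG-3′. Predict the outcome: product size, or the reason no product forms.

Primer A (AAGAGACACCT) matches the top strand at positions 43–53 (3' end points downstream).
Primer B (CGTCGTGG) also matches the top strand directly, at positions 135–142 — its reverse complement CCACGACG is not present.
Both primers anneal to the bottom strand with 3' ends pointing the same way, so neither can prime synthesis back toward the other.

No product — both primers anneal to the same strand and extend in the same direction.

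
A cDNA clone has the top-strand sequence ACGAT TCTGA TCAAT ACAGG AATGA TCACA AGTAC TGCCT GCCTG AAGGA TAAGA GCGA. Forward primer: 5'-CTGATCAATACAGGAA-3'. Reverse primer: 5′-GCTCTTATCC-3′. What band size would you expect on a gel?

Scanning the template, CTGATCAATACAGGAA occurs at positions 7–22; this primer anneals to the bottom strand there with its 3' end pointing downstream.
Reverse complement of the reverse primer: GGATAAGAGC. This occurs on the top strand at positions 48–57.
Product length = (reverse-primer end) − (forward-primer start) + 1 = 57 − 7 + 1 = 51 bp.

51 bp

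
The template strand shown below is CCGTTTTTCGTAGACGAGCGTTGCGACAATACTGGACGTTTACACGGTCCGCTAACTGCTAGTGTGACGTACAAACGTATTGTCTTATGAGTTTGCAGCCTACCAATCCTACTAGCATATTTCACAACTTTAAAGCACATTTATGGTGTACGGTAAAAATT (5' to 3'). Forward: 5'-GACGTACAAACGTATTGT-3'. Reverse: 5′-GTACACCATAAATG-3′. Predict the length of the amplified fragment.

The forward primer matches the template at positions 66–83.
The reverse primer's reverse complement is CATTTATGGTGTAC, which matches the template at positions 138–151.
Product length = (reverse-primer end) − (forward-primer start) + 1 = 151 − 66 + 1 = 86 bp.

86 bp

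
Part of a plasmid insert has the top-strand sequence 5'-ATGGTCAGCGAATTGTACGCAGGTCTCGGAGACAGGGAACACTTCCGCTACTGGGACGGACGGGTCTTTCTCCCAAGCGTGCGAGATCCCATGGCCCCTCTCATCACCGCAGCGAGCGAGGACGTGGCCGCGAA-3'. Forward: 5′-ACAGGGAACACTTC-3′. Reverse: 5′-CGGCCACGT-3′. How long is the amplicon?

Forward primer ACAGGGAACACTTC is found on the top strand at positions 32–45.
Taking the reverse complement of CGGCCACGT gives ACGTGGCCG, found at positions 122–130 on the template; the primer anneals here to the top strand with its 3' end pointing upstream.
The product runs from position 32 to position 130, so its length is 130 − 32 + 1 = 99 bp.

99 bp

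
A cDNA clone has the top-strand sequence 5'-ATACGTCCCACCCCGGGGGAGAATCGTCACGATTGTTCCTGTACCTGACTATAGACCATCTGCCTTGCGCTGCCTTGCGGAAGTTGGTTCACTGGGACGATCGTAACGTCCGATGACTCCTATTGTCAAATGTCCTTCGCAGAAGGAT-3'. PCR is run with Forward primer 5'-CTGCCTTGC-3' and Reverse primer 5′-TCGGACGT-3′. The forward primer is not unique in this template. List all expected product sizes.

54 bp, 44 bp

The forward primer CTGCCTTGC matches the top strand at positions 60–68, 70–78.
The reverse primer's reverse complement is ACGTCCGA, matching at positions 106–113.
Each forward site pairs with the reverse site to give a product ending at position 113: sizes 54, 44 bp.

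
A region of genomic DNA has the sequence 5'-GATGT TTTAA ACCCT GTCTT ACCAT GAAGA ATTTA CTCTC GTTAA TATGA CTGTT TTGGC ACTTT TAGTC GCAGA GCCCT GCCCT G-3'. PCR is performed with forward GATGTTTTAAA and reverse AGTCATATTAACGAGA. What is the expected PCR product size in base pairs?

Forward primer GATGTTTTAAA is found on the top strand at positions 1–11.
Reverse complement of the reverse primer: TCTCGTTAATATGACT. This occurs on the top strand at positions 37–52.
Product length = (reverse-primer end) − (forward-primer start) + 1 = 52 − 1 + 1 = 52 bp.

52 bp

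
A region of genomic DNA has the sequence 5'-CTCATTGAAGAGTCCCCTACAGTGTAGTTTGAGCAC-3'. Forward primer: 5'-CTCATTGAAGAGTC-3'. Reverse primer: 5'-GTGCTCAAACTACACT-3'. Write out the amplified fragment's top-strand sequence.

Scanning the template, CTCATTGAAGAGTC occurs at positions 1–14; this primer anneals to the bottom strand there with its 3' end pointing downstream.
The reverse primer's reverse complement is AGTGTAGTTTGAGCAC, which matches the template at positions 21–36.
The product is the template from position 1 through 36 (36 bp).

5'-CTCATTGAAGAGTCCCCTACAGTGTAGTTTGAGCAC-3'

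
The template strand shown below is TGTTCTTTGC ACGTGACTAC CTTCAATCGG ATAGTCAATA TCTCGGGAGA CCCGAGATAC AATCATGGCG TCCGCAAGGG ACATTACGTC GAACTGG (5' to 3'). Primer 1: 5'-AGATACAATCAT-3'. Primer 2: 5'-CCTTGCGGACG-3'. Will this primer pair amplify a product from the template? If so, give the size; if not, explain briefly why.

Yes — a 25 bp product.

Primer 1 (AGATACAATCAT) matches the top strand at positions 55–66; it acts as a forward primer.
Primer 2's reverse complement is CGTCCGCAAGG, matching the top strand at positions 69–79; it acts as a reverse primer.
The 3' ends face each other across positions 55–79, giving a 25 bp product.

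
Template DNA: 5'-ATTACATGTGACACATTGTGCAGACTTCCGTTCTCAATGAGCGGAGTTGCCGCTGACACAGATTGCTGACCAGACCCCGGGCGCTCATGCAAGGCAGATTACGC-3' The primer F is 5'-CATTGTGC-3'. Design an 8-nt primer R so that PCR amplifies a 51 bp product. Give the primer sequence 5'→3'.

The forward primer binds at positions 14–21, so a 51 bp product ends at position 14 + 51 − 1 = 64.
The reverse primer anneals to the top strand over positions 57–64, i.e. to CACAGATT.
Its sequence written 5'→3' is the reverse complement: AATCTGTG.

5'-AATCTGTG-3'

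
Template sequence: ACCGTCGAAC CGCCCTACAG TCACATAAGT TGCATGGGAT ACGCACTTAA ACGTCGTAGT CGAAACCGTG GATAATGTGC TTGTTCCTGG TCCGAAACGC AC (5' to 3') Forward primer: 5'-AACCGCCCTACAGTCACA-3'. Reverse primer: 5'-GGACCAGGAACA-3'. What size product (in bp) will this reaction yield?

Forward primer AACCGCCCTACAGTCACA is found on the top strand at positions 8–25.
Reverse complement of the reverse primer: TGTTCCTGGTCC. This occurs on the top strand at positions 82–93.
Product length = (reverse-primer end) − (forward-primer start) + 1 = 93 − 8 + 1 = 86 bp.

86 bp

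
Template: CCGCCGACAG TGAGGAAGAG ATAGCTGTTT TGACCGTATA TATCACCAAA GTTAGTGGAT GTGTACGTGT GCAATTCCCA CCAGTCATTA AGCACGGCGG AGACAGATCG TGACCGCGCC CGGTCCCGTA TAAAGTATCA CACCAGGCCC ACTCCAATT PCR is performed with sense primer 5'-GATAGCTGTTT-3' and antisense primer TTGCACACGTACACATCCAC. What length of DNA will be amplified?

55 bp

Scanning the template, GATAGCTGTTT occurs at positions 20–30; this primer anneals to the bottom strand there with its 3' end pointing downstream.
Reverse complement of the reverse primer: GTGGATGTGTACGTGTGCAA. This occurs on the top strand at positions 55–74.
Amplicon spans positions 20–74: 55 bp.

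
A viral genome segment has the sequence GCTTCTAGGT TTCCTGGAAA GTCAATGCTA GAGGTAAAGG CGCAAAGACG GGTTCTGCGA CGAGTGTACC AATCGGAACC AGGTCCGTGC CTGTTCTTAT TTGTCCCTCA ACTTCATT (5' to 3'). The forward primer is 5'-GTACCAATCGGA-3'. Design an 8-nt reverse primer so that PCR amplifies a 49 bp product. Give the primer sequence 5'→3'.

The forward primer binds at positions 66–77, so a 49 bp product ends at position 66 + 49 − 1 = 114.
The reverse primer anneals to the top strand over positions 107–114, i.e. to CTCAACTT.
Its sequence written 5'→3' is the reverse complement: AAGTTGAG.

5'-AAGTTGAG-3'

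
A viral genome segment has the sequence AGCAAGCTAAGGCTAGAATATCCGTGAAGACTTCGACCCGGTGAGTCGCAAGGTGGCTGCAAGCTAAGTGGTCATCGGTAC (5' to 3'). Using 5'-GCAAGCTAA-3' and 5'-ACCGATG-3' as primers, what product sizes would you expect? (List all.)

The forward primer GCAAGCTAA matches the top strand at positions 2–10, 59–67.
The reverse primer's reverse complement is CATCGGT, matching at positions 73–79.
Each forward site pairs with the reverse site to give a product ending at position 79: sizes 78, 21 bp.

78 bp, 21 bp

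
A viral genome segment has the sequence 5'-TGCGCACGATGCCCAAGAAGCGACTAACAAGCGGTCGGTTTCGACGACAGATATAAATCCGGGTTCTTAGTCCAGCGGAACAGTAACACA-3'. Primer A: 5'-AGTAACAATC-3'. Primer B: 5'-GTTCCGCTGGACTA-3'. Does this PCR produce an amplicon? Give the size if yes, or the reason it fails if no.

Primer A (AGTAACAATC) does not match the top strand, and its reverse complement GATTGTTACT does not match either.
With no annealing site for primer A, no amplification occurs.

No product — primer A has no binding site in the template.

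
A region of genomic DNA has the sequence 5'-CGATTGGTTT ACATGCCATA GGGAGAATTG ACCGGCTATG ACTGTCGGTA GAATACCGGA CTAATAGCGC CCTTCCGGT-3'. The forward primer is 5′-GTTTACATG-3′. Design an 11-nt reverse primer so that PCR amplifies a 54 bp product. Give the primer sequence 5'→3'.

5'-TCCGGTATTCT-3'

The forward primer binds at positions 7–15, so a 54 bp product ends at position 7 + 54 − 1 = 60.
The reverse primer anneals to the top strand over positions 50–60, i.e. to AGAATACCGGA.
Its sequence written 5'→3' is the reverse complement: TCCGGTATTCT.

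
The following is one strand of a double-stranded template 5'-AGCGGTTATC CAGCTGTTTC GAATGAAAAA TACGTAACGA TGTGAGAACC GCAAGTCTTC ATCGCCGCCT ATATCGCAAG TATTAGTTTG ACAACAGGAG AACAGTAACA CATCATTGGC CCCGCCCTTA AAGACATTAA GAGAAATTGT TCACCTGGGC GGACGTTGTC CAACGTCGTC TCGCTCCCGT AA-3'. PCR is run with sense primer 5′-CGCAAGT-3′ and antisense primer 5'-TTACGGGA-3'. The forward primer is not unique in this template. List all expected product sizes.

143 bp, 118 bp

The forward primer CGCAAGT matches the top strand at positions 50–56, 75–81.
The reverse primer's reverse complement is TCCCGTAA, matching at positions 185–192.
Each forward site pairs with the reverse site to give a product ending at position 192: sizes 143, 118 bp.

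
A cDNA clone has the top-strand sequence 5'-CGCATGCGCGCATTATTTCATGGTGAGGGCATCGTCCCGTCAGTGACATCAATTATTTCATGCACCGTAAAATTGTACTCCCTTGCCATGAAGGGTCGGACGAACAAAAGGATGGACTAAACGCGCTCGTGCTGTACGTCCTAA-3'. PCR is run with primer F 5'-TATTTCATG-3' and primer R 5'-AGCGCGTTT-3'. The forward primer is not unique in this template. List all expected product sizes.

The forward primer TATTTCATG matches the top strand at positions 14–22, 54–62.
The reverse primer's reverse complement is AAACGCGCT, matching at positions 119–127.
Each forward site pairs with the reverse site to give a product ending at position 127: sizes 114, 74 bp.

114 bp, 74 bp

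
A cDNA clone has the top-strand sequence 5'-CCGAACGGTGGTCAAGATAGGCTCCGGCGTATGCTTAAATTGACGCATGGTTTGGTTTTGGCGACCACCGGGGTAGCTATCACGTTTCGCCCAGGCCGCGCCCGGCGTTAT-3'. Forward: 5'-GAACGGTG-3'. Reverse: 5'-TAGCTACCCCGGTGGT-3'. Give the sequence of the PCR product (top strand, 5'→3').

5'-GAACGGTGGTCAAGATAGGCTCCGGCGTATGCTTAAATTGACGCATGGTTTGGTTTTGGCGACCACCGGGGTAGCTA-3'

Scanning the template, GAACGGTG occurs at positions 3–10; this primer anneals to the bottom strand there with its 3' end pointing downstream.
Taking the reverse complement of TAGCTACCCCGGTGGT gives ACCACCGGGGTAGCTA, found at positions 64–79 on the template; the primer anneals here to the top strand with its 3' end pointing upstream.
The product is the template from position 3 through 79 (77 bp).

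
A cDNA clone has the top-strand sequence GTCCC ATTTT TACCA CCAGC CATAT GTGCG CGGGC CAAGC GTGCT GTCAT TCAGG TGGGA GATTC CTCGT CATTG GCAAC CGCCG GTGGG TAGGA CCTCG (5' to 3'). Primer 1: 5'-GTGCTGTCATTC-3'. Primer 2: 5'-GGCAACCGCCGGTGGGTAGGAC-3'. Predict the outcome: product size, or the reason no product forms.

No product — both primers anneal to the same strand and extend in the same direction.

Primer 1 (GTGCTGTCATTC) matches the top strand at positions 41–52 (3' end points downstream).
Primer 2 (GGCAACCGCCGGTGGGTAGGAC) also matches the top strand directly, at positions 75–96 — its reverse complement GTCCTACCCACCGGCGGTTGCC is not present.
Both primers anneal to the bottom strand with 3' ends pointing the same way, so neither can prime synthesis back toward the other.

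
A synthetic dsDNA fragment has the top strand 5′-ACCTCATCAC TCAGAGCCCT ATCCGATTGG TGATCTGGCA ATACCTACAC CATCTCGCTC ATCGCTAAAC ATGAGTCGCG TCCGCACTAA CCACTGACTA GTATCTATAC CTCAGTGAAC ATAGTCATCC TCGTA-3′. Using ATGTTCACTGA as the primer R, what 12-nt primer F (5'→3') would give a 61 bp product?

5'-TCGCTAAACATG-3'

The reverse primer's reverse complement TCAGTGAACAT matches the template at positions 112–122, so the product ends at position 122.
A 61 bp product then starts at position 122 − 61 + 1 = 62.
The forward primer is identical to the top strand there: TCGCTAAACATG.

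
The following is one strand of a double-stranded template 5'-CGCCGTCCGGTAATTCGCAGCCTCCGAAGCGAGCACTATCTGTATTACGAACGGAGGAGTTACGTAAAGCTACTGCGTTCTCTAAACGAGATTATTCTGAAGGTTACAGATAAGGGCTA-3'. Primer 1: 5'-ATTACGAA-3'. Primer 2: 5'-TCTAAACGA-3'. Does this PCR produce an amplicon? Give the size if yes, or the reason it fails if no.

No product — both primers anneal to the same strand and extend in the same direction.

Primer 1 (ATTACGAA) matches the top strand at positions 44–51 (3' end points downstream).
Primer 2 (TCTAAACGA) also matches the top strand directly, at positions 81–89 — its reverse complement TCGTTTAGA is not present.
Both primers anneal to the bottom strand with 3' ends pointing the same way, so neither can prime synthesis back toward the other.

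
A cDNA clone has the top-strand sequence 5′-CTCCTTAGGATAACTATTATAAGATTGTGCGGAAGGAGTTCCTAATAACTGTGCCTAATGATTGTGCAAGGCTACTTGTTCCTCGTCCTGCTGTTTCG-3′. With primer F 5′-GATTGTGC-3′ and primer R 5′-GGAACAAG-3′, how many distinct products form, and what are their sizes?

Two products: 60 bp, 23 bp

The forward primer GATTGTGC matches the top strand at positions 23–30, 60–67.
The reverse primer's reverse complement is CTTGTTCC, matching at positions 75–82.
Each forward site pairs with the reverse site to give a product ending at position 82: sizes 60, 23 bp.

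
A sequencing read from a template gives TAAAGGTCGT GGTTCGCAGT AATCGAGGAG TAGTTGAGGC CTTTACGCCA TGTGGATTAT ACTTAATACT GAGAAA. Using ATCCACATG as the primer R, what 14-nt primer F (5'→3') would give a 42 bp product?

5'-GCAGTAATCGAGGA-3'

The reverse primer's reverse complement CATGTGGAT matches the template at positions 49–57, so the product ends at position 57.
A 42 bp product then starts at position 57 − 42 + 1 = 16.
The forward primer is identical to the top strand there: GCAGTAATCGAGGA.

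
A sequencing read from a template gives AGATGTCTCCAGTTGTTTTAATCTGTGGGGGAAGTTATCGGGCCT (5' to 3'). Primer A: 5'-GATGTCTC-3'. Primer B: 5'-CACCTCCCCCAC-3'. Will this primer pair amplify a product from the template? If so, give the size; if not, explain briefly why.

Primer B (CACCTCCCCCAC) does not match the top strand, and its reverse complement GTGGGGGAGGTG does not match either.
With no annealing site for primer B, no amplification occurs.

No product — primer B has no binding site in the template.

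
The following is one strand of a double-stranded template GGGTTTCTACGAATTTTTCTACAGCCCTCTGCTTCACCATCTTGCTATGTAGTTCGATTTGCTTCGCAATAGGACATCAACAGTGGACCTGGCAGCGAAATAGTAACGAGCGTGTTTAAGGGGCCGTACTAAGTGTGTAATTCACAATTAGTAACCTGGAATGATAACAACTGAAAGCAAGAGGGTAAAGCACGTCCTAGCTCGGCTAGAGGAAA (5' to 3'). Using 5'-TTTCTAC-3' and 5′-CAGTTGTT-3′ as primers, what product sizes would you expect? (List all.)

The forward primer TTTCTAC matches the top strand at positions 4–10, 16–22.
The reverse primer's reverse complement is AACAACTG, matching at positions 166–173.
Each forward site pairs with the reverse site to give a product ending at position 173: sizes 170, 158 bp.

170 bp, 158 bp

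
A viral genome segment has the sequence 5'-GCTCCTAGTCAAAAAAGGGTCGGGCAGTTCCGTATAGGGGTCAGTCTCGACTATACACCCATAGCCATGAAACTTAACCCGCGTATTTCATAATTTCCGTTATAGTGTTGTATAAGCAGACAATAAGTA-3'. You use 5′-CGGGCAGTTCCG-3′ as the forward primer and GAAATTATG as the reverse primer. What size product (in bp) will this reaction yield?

The forward primer matches the template at positions 21–32.
Taking the reverse complement of GAAATTATG gives CATAATTTC, found at positions 89–97 on the template; the primer anneals here to the top strand with its 3' end pointing upstream.
Amplicon spans positions 21–97: 77 bp.

77 bp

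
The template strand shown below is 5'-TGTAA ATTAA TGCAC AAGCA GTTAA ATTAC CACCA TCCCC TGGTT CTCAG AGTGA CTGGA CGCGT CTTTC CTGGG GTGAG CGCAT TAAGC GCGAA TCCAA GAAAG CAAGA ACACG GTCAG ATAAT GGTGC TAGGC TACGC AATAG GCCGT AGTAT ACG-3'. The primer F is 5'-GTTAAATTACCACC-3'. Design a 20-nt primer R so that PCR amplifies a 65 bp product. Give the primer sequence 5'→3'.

The forward primer binds at positions 21–34, so a 65 bp product ends at position 21 + 65 − 1 = 85.
The reverse primer anneals to the top strand over positions 66–85, i.e. to CTTTCCTGGGGTGAGCGCAT.
Its sequence written 5'→3' is the reverse complement: ATGCGCTCACCCCAGGAAAG.

5'-ATGCGCTCACCCCAGGAAAG-3'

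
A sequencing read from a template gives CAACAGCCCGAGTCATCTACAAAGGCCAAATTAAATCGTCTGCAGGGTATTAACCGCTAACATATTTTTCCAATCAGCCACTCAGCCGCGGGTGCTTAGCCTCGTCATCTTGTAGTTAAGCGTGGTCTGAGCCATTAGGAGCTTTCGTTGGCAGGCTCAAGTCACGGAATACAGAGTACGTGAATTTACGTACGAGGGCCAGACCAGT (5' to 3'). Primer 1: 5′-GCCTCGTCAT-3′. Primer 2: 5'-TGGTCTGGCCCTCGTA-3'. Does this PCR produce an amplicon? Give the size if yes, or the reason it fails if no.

Primer 1 (GCCTCGTCAT) matches the top strand at positions 99–108; it acts as a forward primer.
Primer 2's reverse complement is TACGAGGGCCAGACCA, matching the top strand at positions 191–206; it acts as a reverse primer.
The 3' ends face each other across positions 99–206, giving a 108 bp product.

Yes — a 108 bp product.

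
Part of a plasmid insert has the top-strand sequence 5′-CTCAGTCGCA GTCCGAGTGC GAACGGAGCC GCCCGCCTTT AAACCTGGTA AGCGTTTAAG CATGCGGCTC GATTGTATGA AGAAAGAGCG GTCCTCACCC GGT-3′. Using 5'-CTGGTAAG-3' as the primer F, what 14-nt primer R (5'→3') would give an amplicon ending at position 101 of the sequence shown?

5'-CGGGTGAGGACCGC-3'

The forward primer binds at positions 45–52; the product's 3' end on the top strand is position 101.
The reverse primer anneals to the top strand over positions 88–101, i.e. to GCGGTCCTCACCCG.
Its sequence written 5'→3' is the reverse complement: CGGGTGAGGACCGC.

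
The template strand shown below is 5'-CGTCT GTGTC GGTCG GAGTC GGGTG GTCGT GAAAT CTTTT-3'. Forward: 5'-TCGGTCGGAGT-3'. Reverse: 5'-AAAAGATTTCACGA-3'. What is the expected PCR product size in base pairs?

Scanning the template, TCGGTCGGAGT occurs at positions 9–19; this primer anneals to the bottom strand there with its 3' end pointing downstream.
Reverse complement of the reverse primer: TCGTGAAATCTTTT. This occurs on the top strand at positions 27–40.
Product length = (reverse-primer end) − (forward-primer start) + 1 = 40 − 9 + 1 = 32 bp.

32 bp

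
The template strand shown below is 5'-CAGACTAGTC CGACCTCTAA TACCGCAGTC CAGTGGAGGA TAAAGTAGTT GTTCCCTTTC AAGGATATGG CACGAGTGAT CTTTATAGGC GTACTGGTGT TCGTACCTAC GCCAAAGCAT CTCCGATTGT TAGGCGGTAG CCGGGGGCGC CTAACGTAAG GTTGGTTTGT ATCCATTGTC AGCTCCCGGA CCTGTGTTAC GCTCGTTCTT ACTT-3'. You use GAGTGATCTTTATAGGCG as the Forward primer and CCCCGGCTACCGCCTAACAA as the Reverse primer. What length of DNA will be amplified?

Forward primer GAGTGATCTTTATAGGCG is found on the top strand at positions 74–91.
The reverse primer's reverse complement is TTGTTAGGCGGTAGCCGGGG, which matches the template at positions 127–146.
Amplicon spans positions 74–146: 73 bp.

73 bp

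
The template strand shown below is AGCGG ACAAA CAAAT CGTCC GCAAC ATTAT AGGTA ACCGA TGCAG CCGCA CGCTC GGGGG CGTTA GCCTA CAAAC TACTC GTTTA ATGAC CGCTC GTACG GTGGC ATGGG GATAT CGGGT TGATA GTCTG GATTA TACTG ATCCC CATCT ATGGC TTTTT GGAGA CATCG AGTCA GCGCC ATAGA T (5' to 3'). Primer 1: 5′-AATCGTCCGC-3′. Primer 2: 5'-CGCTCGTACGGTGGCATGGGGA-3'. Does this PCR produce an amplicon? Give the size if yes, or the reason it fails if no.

No product — both primers anneal to the same strand and extend in the same direction.

Primer 1 (AATCGTCCGC) matches the top strand at positions 13–22 (3' end points downstream).
Primer 2 (CGCTCGTACGGTGGCATGGGGA) also matches the top strand directly, at positions 91–112 — its reverse complement TCCCCATGCCACCGTACGAGCG is not present.
Both primers anneal to the bottom strand with 3' ends pointing the same way, so neither can prime synthesis back toward the other.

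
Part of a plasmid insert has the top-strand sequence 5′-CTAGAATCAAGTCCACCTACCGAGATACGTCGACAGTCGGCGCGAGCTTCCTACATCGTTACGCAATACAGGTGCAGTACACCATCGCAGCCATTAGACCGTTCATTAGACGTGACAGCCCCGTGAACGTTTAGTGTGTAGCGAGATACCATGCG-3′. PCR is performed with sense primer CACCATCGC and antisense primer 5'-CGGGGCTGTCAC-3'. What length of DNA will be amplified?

Forward primer CACCATCGC is found on the top strand at positions 80–88.
Reverse complement of the reverse primer: GTGACAGCCCCG. This occurs on the top strand at positions 112–123.
Amplicon spans positions 80–123: 44 bp.

44 bp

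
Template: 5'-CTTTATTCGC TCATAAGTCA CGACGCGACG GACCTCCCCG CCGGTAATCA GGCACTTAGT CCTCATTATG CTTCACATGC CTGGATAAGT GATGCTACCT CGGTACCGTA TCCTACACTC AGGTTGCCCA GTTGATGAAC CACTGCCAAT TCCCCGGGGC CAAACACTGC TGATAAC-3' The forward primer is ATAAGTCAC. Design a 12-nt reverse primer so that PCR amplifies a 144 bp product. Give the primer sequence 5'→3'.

The forward primer binds at positions 13–21, so a 144 bp product ends at position 13 + 144 − 1 = 156.
The reverse primer anneals to the top strand over positions 145–156, i.e. to GCCAATTCCCCG.
Its sequence written 5'→3' is the reverse complement: CGGGGAATTGGC.

5'-CGGGGAATTGGC-3'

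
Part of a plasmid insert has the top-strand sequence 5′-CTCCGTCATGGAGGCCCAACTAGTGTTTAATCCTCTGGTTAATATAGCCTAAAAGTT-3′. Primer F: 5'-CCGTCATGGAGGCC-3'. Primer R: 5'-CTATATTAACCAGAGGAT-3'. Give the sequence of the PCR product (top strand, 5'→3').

5'-CCGTCATGGAGGCCCAACTAGTGTTTAATCCTCTGGTTAATATAG-3'

Scanning the template, CCGTCATGGAGGCC occurs at positions 3–16; this primer anneals to the bottom strand there with its 3' end pointing downstream.
The reverse primer's reverse complement is ATCCTCTGGTTAATATAG, which matches the template at positions 30–47.
The product is the template from position 3 through 47 (45 bp).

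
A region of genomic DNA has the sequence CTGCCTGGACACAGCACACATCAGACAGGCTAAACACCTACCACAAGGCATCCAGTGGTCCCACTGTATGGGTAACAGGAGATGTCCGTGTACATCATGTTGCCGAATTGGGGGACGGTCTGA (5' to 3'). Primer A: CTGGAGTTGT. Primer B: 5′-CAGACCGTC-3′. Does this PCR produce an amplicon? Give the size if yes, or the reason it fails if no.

Primer A (CTGGAGTTGT) does not match the top strand, and its reverse complement ACAACTCCAG does not match either.
With no annealing site for primer A, no amplification occurs.

No product — primer A has no binding site in the template.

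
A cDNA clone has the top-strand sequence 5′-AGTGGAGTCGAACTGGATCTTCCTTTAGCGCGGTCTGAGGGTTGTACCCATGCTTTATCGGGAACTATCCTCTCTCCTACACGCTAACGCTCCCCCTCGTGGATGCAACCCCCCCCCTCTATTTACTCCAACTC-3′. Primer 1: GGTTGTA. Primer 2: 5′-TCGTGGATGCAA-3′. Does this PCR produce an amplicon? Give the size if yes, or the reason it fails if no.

No product — both primers anneal to the same strand and extend in the same direction.

Primer 1 (GGTTGTA) matches the top strand at positions 40–46 (3' end points downstream).
Primer 2 (TCGTGGATGCAA) also matches the top strand directly, at positions 97–108 — its reverse complement TTGCATCCACGA is not present.
Both primers anneal to the bottom strand with 3' ends pointing the same way, so neither can prime synthesis back toward the other.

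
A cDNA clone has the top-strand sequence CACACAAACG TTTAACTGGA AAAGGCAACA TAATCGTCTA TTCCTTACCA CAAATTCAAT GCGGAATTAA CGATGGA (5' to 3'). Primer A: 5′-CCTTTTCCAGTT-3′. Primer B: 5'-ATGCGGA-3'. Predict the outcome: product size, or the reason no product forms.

No product — the primers' 3' ends point away from each other.

Primer A (CCTTTTCCAGTT) has reverse complement AACTGGAAAAGG, which matches the top strand at positions 14–25; primer A anneals to the top strand there with its 3' end pointing upstream toward position 14.
Primer B (ATGCGGA) matches the top strand directly at positions 59–65; it anneals to the bottom strand with its 3' end pointing downstream toward position 65.
The 3' ends diverge (primer A extends toward position 1, primer B toward position 77), so the primers never converge on a shared product.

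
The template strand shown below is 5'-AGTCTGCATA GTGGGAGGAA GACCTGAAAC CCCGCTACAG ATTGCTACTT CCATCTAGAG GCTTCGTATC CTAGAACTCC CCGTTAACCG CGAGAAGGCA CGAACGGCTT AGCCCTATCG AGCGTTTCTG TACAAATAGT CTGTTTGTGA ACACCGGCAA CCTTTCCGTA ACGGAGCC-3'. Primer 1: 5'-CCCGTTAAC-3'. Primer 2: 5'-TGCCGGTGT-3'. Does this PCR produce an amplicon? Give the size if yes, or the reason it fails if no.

Primer 1 (CCCGTTAAC) matches the top strand at positions 80–88; it acts as a forward primer.
Primer 2's reverse complement is ACACCGGCA, matching the top strand at positions 151–159; it acts as a reverse primer.
The 3' ends face each other across positions 80–159, giving an 80 bp product.

Yes — an 80 bp product.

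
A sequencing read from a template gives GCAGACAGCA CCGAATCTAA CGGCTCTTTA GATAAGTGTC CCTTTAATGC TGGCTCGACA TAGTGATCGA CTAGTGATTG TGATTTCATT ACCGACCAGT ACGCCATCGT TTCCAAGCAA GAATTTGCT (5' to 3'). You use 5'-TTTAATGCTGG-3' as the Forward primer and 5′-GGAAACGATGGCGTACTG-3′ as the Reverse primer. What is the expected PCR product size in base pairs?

72 bp

Scanning the template, TTTAATGCTGG occurs at positions 43–53; this primer anneals to the bottom strand there with its 3' end pointing downstream.
Reverse complement of the reverse primer: CAGTACGCCATCGTTTCC. This occurs on the top strand at positions 97–114.
Product length = (reverse-primer end) − (forward-primer start) + 1 = 114 − 43 + 1 = 72 bp.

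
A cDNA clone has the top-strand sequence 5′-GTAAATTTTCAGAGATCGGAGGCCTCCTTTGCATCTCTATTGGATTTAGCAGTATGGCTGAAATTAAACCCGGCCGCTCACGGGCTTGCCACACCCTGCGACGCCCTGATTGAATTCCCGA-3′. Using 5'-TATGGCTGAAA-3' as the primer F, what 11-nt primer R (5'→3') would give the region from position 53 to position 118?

The product's 3' end on the top strand is position 118.
The reverse primer anneals to the top strand over positions 108–118, i.e. to GATTGAATTCC.
Its sequence written 5'→3' is the reverse complement: GGAATTCAATC.

5'-GGAATTCAATC-3'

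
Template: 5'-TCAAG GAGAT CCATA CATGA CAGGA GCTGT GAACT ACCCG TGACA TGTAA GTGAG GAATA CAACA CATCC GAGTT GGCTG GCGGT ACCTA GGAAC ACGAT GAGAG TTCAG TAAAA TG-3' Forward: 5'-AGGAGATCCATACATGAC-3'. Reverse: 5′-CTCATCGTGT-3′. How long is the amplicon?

100 bp

Forward primer AGGAGATCCATACATGAC is found on the top strand at positions 4–21.
The reverse primer's reverse complement is ACACGATGAG, which matches the template at positions 94–103.
Product length = (reverse-primer end) − (forward-primer start) + 1 = 103 − 4 + 1 = 100 bp.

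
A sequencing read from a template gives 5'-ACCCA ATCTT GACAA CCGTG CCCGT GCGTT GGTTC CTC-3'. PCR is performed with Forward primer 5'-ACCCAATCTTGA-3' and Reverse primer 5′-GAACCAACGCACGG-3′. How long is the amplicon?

35 bp

Forward primer ACCCAATCTTGA is found on the top strand at positions 1–12.
Reverse complement of the reverse primer: CCGTGCGTTGGTTC. This occurs on the top strand at positions 22–35.
The product runs from position 1 to position 35, so its length is 35 − 1 + 1 = 35 bp.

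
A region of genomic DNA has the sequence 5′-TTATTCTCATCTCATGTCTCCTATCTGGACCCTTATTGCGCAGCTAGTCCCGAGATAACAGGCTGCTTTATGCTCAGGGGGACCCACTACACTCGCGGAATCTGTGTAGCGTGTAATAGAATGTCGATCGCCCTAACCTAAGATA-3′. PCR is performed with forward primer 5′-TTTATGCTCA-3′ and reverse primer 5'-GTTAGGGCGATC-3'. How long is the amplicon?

71 bp

The forward primer matches the template at positions 67–76.
Taking the reverse complement of GTTAGGGCGATC gives GATCGCCCTAAC, found at positions 126–137 on the template; the primer anneals here to the top strand with its 3' end pointing upstream.
Amplicon spans positions 67–137: 71 bp.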